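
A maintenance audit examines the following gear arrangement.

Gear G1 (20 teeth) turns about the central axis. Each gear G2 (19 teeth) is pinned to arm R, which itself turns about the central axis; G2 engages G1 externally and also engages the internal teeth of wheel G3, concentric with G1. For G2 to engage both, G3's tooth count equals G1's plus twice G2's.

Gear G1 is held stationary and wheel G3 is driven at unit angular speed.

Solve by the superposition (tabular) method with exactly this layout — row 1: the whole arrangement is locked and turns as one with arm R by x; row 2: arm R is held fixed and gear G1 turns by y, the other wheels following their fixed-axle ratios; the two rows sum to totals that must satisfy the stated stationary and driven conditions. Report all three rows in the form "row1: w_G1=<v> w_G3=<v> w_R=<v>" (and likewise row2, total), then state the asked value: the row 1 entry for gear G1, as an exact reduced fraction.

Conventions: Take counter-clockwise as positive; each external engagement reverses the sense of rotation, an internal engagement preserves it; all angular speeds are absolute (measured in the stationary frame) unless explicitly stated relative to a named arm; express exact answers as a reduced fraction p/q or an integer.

recognized (axles ride arm R): planetary set, 20/19/58 teeth
row 1 — lock + rotate with arm: ω_sun = ω_ring = ω_arm = x
row 2 (arm held, sun turns y): ω_ring = −(20/58)·y, ω_arm = 0
boundary: total ω_sun = x + y = 0 and total ω_ring = x − (20/58)·y = 1  ⇒  y = -29/39, x = 29/39
row 2 ring = −(20/58)·(-29/39) = 10/39
totals (row 1 + row 2): sun 29/39 + (-29/39) = 0, ring 29/39 + 10/39 = 1, arm 29/39 + 0 = 29/39
asked cell (row1, sun) = 29/39

row1: w_G1=29/39 w_G3=29/39 w_R=29/39
row2: w_G1=-29/39 w_G3=10/39 w_R=0
total: w_G1=0 w_G3=1 w_R=29/39
asked value: 29/39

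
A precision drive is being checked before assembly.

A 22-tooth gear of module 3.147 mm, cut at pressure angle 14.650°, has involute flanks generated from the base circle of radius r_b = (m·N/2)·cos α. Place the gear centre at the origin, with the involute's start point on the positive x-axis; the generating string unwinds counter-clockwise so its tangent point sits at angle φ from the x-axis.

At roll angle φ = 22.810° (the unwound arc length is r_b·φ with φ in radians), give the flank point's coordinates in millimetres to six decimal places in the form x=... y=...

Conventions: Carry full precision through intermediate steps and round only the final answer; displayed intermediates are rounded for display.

x=36.041382 y=0.693303

topology: single-mesh involute geometry — m = 3.147, N = 22
pitch radius r_p = m·N/2 = 3.147·22/2 = 34.617000
base radius r_b = r_p·cos α = 34.617000·cos 14.650° = 33.491561
roll angle φ = 22.810° = 0.39810960 rad
x = r_b·(cos φ + φ·sin φ) = 36.041382
y = r_b·(sin φ − φ·cos φ) = 0.693303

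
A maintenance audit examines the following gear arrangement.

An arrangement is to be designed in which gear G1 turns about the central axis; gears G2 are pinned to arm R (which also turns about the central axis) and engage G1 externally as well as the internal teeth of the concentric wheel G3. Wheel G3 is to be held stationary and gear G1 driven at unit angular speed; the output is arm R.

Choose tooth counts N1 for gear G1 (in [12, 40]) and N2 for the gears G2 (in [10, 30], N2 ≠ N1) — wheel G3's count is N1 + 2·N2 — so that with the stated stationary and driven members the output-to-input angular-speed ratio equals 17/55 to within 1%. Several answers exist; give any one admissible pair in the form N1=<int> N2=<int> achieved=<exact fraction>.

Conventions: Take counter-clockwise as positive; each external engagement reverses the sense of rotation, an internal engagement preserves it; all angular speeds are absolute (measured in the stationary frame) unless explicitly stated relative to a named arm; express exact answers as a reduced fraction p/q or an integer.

N1=34 N2=21 achieved=17/55

planetary set to be sized for 17/55 (Willis relation)
Willis with ω_ring = 0: ω_arm/ω_sun = N1/(N1+N3); set equal to 17/55  ⇒  N3/N1 = 1/(17/55) − 1 = 38/17
N3 = N1 + 2·N2  ⇒  N2/N1 = (N3/N1 − 1)/2 = (38/17 − 1)/2 = 21/34
smallest multiple with N1 ≥ 12 and N2 ≥ 10: k = 1  ⇒  N1 = 1·34 = 34, N2 = 1·21 = 21 (N1 ≤ 40, N2 ≤ 30, N2 ≠ N1 ✓), N3 = 34 + 2·21 = 76
check: N1/(N1+N3) with N1 = 34, N3 = 76 gives 17/55; |achieved − target| = 0 ≤ 17/5500 ✓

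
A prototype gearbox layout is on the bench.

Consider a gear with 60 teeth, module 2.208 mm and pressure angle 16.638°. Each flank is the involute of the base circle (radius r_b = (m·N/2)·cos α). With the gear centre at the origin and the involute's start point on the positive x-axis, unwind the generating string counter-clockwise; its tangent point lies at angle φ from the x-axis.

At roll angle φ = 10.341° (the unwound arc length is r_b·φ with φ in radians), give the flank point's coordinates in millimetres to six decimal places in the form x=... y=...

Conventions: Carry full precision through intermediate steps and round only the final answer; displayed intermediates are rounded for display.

topology: single-mesh involute geometry — m = 2.208, N = 60
pitch radius r_p = m·N/2 = 2.208·60/2 = 66.240000
base radius r_b = r_p·cos α = 66.240000·cos 16.638° = 63.466723
roll angle φ = 10.341° = 0.18048450 rad
x = r_b·(cos φ + φ·sin φ) = 64.492023
y = r_b·(sin φ − φ·cos φ) = 0.123974

x=64.492023 y=0.123974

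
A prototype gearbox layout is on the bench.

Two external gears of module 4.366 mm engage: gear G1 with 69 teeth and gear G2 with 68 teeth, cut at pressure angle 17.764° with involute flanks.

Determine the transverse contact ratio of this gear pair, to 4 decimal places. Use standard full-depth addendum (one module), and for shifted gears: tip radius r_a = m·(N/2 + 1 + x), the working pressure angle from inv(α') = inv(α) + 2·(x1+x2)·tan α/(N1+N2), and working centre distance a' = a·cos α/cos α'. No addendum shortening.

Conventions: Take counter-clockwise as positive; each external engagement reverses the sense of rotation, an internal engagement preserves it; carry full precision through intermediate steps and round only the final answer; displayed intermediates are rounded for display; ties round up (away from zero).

class = single-mesh tooth geometry [involute pair 69T × 68T, m = 4.366]
base radii: r_b1 = 143.445297, r_b2 = 141.366380
tip radii: r_a1 = 154.993000, r_a2 = 152.810000
no profile shift: α' = α, a' = a
action lengths: √(r_a1²−r_b1²) = 58.704998, √(r_a2²−r_b2²) = 58.021054
base pitch p_b = π·m·cos α = 13.062223
CR = (58.704998 + 58.021054 − 299.071000·sin 17.76400°)/13.062223 = 1.950693
contact ratio ≈ 1.9507

1.9507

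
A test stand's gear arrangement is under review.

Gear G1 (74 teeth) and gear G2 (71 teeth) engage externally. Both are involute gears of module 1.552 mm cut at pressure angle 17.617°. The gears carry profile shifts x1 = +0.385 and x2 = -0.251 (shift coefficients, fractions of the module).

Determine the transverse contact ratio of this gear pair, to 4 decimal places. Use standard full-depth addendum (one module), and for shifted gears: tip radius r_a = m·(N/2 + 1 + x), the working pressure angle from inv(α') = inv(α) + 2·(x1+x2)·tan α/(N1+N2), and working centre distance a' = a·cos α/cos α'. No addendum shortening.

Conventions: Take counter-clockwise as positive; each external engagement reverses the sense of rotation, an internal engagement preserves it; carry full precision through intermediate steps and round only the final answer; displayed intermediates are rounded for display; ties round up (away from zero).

topology: single-mesh involute geometry — m = 1.552, 74T/71T pair
base radii: r_b1 = 54.730867, r_b2 = 52.512048
tip radii: r_a1 = 59.573520, r_a2 = 56.258448
inv(α') = inv(17.617°) + 2·(+0.385-0.251)·tan α/(74+71) = 0.01065754  ⇒  α' = 17.94397°
a' = a·cos α / cos α' = 112.5200·cos 17.617°/cos 17.94397° = 112.726110
action lengths: √(r_a1²−r_b1²) = 23.527357, √(r_a2²−r_b2²) = 20.186575
base pitch p_b = π·m·cos α = 4.647083
CR = (23.527357 + 20.186575 − 112.726110·sin 17.94397°)/4.647083 = 1.933364
contact ratio ≈ 1.9334

1.9334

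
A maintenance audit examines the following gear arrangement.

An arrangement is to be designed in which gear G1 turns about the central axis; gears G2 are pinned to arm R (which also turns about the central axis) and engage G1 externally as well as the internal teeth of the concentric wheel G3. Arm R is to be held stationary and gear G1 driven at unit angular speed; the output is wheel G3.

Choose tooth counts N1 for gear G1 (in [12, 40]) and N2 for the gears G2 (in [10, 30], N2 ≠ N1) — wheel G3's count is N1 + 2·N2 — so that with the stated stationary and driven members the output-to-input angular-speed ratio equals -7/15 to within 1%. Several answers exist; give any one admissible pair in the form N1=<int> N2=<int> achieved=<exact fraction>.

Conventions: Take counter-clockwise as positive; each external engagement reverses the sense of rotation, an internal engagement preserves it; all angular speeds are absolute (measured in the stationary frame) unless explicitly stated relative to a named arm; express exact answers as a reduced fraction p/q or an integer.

N1=21 N2=12 achieved=-7/15

design class (target -7/15): planetary set
Willis with ω_arm = 0: ω_ring/ω_sun = −N1/N3; set equal to -7/15  ⇒  N3/N1 = −1/(-7/15) = 15/7
N3 = N1 + 2·N2  ⇒  N2/N1 = (N3/N1 − 1)/2 = (15/7 − 1)/2 = 4/7
smallest multiple with N1 ≥ 12 and N2 ≥ 10: k = 3  ⇒  N1 = 3·7 = 21, N2 = 3·4 = 12 (N1 ≤ 40, N2 ≤ 30, N2 ≠ N1 ✓), N3 = 21 + 2·12 = 45
check: −N1/N3 with N1 = 21, N3 = 45 gives -7/15; |achieved − target| = 0 ≤ 7/1500 ✓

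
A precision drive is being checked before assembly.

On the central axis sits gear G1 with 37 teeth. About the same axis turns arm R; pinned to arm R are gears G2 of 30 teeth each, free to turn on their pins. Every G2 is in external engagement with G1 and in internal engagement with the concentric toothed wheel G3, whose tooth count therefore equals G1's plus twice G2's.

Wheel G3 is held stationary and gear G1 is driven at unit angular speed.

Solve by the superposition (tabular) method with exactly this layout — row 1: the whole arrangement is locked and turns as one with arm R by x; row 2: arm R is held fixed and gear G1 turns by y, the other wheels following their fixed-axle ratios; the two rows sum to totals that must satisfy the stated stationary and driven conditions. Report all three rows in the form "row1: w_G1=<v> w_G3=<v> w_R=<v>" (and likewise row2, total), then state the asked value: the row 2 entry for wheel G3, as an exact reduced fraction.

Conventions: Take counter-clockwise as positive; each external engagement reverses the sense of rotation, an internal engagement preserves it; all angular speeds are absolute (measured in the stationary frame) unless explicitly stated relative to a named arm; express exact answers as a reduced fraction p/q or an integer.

row1: w_G1=37/134 w_G3=37/134 w_R=37/134
row2: w_G1=97/134 w_G3=-37/134 w_R=0
total: w_G1=1 w_G3=0 w_R=37/134
asked value: -37/134

planetary set (37T centre, 30T on arm, 97T internal) — Willis relation
row 1 (train locked, turned with arm): all members turn x
row 2 (arm held, sun turns y): ω_ring = −(37/97)·y, ω_arm = 0
boundary: total ω_ring = x − (37/97)·y = 0 and total ω_sun = x + y = 1  ⇒  y = 97/134, x = 37/134
row 2 ring = −(37/97)·97/134 = -37/134
totals (row 1 + row 2): sun 37/134 + 97/134 = 1, ring 37/134 + (-37/134) = 0, arm 37/134 + 0 = 37/134
asked cell (row2, ring) = -37/134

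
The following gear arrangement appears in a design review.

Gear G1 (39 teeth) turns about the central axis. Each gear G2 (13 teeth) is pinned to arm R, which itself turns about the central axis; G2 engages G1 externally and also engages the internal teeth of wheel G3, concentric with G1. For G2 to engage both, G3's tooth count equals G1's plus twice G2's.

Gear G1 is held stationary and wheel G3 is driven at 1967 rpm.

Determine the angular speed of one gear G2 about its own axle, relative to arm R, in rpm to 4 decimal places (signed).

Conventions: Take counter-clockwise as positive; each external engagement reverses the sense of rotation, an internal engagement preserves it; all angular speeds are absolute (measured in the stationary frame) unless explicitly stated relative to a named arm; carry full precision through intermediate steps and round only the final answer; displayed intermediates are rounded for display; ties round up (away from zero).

recognized (axles ride arm R): planetary set, 39/13/65 teeth
normalise by the input: solve with ω_ring = 1, then scale by 1967 rpm
ring teeth: 39 + 2·13 = 65
39(ω_sun−ω_arm) = −65(ω_ring−ω_arm),  ω_sun = 0, ω_ring = 1
39(0−ω_arm) = −65(1−ω_arm)  ⇒  104·ω_arm = 65  ⇒  ω_arm = 5/8
sun–planet mesh: 39·(0−5/8) = −13·(ω_p−ω_arm)  ⇒  ω_p−ω_arm = 15/8
scale: ω_p−ω_arm = 15/8 × 1967 rpm = +3688.1250 rpm

+3688.1250 rpm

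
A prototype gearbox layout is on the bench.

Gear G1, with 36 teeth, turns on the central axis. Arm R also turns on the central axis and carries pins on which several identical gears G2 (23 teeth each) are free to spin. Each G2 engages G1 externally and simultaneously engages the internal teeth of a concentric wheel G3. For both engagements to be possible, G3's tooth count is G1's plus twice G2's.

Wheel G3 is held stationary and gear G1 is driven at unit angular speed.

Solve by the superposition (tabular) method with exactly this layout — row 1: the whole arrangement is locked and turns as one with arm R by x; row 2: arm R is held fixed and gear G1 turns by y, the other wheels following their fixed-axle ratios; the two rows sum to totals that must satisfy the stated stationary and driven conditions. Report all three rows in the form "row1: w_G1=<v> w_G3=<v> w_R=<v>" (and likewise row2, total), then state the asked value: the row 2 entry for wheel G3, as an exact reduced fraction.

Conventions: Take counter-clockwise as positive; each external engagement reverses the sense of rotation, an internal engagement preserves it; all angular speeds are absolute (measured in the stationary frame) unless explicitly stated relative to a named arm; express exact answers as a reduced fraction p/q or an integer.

row1: w_G1=18/59 w_G3=18/59 w_R=18/59
row2: w_G1=41/59 w_G3=-18/59 w_R=0
total: w_G1=1 w_G3=0 w_R=18/59
asked value: -18/59

class = planetary set [G3 = 36+2·23 = 82; Willis about the carrier]
row 1 — lock + rotate with arm: ω_sun = ω_ring = ω_arm = x
row 2 — arm fixed, fixed-axis ratios: sun y, ring −(36/82)·y, arm 0
boundary: total ω_ring = x − (36/82)·y = 0 and total ω_sun = x + y = 1  ⇒  y = 41/59, x = 18/59
row 2 ring = −(36/82)·41/59 = -18/59
totals (row 1 + row 2): sun 18/59 + 41/59 = 1, ring 18/59 + (-18/59) = 0, arm 18/59 + 0 = 18/59
asked cell (row2, ring) = -18/59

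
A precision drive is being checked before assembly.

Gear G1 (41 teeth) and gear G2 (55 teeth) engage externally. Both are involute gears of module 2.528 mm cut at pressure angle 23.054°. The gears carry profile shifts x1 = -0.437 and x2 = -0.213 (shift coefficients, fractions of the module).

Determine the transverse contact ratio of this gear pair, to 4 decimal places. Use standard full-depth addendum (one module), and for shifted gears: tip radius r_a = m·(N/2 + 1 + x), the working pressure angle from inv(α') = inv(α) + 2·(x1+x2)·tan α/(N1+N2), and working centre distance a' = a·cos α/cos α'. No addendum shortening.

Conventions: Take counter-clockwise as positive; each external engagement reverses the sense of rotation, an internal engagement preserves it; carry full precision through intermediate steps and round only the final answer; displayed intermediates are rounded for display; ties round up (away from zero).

topology: single-mesh involute geometry — m = 2.528, 41T/55T pair
base radii: r_b1 = 47.685138, r_b2 = 63.967868
tip radii: r_a1 = 53.247264, r_a2 = 71.509536
inv(α') = inv(23.054°) + 2·(-0.437-0.213)·tan α/(41+55) = 0.01745618  ⇒  α' = 21.04318°
a' = a·cos α / cos α' = 121.3440·cos 23.054°/cos 21.04318° = 119.631198
action lengths: √(r_a1²−r_b1²) = 23.693855, √(r_a2²−r_b2²) = 31.964443
base pitch p_b = π·m·cos α = 7.307672
CR = (23.693855 + 31.964443 − 119.631198·sin 21.04318°)/7.307672 = 1.738195
contact ratio ≈ 1.7382

1.7382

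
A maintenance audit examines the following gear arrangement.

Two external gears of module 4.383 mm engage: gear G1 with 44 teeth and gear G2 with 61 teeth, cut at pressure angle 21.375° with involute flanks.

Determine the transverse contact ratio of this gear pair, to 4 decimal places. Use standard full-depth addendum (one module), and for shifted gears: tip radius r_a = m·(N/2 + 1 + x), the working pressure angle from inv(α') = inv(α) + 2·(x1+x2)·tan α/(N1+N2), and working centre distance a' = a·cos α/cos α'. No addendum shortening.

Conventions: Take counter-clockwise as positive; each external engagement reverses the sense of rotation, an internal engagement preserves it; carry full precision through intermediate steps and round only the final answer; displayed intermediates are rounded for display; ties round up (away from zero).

1.6894

recognized (one external pair, fixed centres): single-mesh tooth geometry, m = 4.383, N1 = 44, N2 = 61
base radii: r_b1 = 89.793331, r_b2 = 124.486209
tip radii: r_a1 = 100.809000, r_a2 = 138.064500
no profile shift: α' = α, a' = a
action lengths: √(r_a1²−r_b1²) = 45.821525, √(r_a2²−r_b2²) = 59.707536
base pitch p_b = π·m·cos α = 12.822458
CR = (45.821525 + 59.707536 − 230.107500·sin 21.37500°)/12.822458 = 1.689354
contact ratio ≈ 1.6894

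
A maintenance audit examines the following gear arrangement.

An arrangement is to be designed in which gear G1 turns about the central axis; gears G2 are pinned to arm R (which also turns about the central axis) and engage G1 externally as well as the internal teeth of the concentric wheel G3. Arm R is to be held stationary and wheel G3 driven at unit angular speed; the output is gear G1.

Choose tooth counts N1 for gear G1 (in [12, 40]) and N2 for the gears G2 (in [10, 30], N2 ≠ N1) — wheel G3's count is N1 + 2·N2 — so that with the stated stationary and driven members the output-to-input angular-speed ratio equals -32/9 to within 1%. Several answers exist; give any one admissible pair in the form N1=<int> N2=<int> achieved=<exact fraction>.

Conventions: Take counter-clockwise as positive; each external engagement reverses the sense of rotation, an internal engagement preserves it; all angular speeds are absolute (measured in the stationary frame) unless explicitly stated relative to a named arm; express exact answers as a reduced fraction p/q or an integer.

N1=18 N2=23 achieved=-32/9

topology: planetary set — design target -32/9, arm = carrier (Willis)
Willis with ω_arm = 0: ω_sun/ω_ring = −N3/N1; set equal to -32/9  ⇒  N3/N1 = −(-32/9) = 32/9
N3 = N1 + 2·N2  ⇒  N2/N1 = (N3/N1 − 1)/2 = (32/9 − 1)/2 = 23/18
smallest multiple with N1 ≥ 12 and N2 ≥ 10: k = 1  ⇒  N1 = 1·18 = 18, N2 = 1·23 = 23 (N1 ≤ 40, N2 ≤ 30, N2 ≠ N1 ✓), N3 = 18 + 2·23 = 64
check: −N3/N1 with N1 = 18, N3 = 64 gives -32/9; |achieved − target| = 0 ≤ 8/225 ✓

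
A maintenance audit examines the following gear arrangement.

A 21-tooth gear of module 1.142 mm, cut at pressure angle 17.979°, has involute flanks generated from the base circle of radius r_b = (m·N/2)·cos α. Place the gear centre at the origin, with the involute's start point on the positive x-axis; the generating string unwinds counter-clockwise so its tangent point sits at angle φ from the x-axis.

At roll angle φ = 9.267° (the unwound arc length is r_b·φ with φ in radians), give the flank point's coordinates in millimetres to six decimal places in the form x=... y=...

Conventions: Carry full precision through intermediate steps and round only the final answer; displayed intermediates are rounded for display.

x=11.553684 y=0.016044

recognized (one wheel, involute flank): single-mesh tooth geometry, m = 1.142, N = 21
pitch radius r_p = m·N/2 = 1.142·21/2 = 11.991000
base radius r_b = r_p·cos α = 11.991000·cos 17.979° = 11.405476
roll angle φ = 9.267° = 0.16173966 rad
x = r_b·(cos φ + φ·sin φ) = 11.553684
y = r_b·(sin φ − φ·cos φ) = 0.016044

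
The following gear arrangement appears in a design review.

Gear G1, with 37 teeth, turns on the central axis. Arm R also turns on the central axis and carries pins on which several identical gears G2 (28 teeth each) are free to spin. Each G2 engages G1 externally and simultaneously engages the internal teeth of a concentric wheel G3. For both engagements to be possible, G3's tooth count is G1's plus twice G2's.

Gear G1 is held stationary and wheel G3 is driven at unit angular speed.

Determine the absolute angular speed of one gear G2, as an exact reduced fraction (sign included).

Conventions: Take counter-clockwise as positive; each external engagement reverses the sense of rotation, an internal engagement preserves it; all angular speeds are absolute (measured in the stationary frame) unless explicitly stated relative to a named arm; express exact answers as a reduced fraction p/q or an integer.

planetary set (37T centre, 28T on arm, 93T internal) — Willis relation
ring teeth: 37 + 2·28 = 93
37(ω_sun−ω_arm) = −93(ω_ring−ω_arm),  ω_sun = 0, ω_ring = 1
37(0−ω_arm) = −93(1−ω_arm)  ⇒  130·ω_arm = 93  ⇒  ω_arm = 93/130
sun–planet mesh: 37·(0−93/130) = −28·(ω_p−ω_arm)  ⇒  ω_p−ω_arm = 3441/3640
ω_p = 93/130 + 3441/3640 = 93/56
exact speed ratio = 93/56

93/56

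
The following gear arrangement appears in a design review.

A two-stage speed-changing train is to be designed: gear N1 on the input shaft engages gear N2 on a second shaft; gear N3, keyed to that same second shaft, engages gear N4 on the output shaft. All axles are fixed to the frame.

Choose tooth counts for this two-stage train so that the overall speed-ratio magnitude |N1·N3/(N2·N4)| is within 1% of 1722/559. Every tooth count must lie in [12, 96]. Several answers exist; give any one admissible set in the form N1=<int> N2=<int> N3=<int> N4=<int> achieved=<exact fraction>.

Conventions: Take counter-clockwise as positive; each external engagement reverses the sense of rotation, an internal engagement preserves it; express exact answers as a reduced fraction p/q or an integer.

N1=21 N2=13 N3=82 N4=43 achieved=1722/559

class = fixed-axis compound train [2-stage, 1722/559 wanted]
target = 1722/559 in lowest terms: an exact hit needs N1·N3 = k·1722 and N2·N4 = k·559 for one integer k, every count in [12, 96]; additionally prefer no 1:1 stage (N1 ≠ N2, N3 ≠ N4)
k = 1: N1·N3 = 1722 = 21·82, N2·N4 = 559 = 13·43
achieved = 21·82/(13·43) = 1722/559; |achieved − target| = 0 ≤ 861/27950 ✓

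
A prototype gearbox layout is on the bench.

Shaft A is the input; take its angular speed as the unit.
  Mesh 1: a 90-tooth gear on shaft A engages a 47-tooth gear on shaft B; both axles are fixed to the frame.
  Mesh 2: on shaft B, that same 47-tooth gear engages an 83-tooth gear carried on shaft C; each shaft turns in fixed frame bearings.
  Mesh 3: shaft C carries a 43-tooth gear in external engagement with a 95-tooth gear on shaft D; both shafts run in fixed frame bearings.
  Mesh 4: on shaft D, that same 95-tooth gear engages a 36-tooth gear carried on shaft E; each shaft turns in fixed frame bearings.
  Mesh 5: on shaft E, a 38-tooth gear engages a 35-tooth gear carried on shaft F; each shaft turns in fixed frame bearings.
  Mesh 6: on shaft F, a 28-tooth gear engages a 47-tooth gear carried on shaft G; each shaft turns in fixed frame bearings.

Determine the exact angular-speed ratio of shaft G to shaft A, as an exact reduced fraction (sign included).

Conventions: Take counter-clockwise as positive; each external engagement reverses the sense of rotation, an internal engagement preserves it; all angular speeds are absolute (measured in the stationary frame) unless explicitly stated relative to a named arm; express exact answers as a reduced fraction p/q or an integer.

class = fixed-axis compound train [6 meshes; 6 ratios multiply, 6 sense flips]
mesh 1 [90T→47T]: running ratio 90/47, sense −
mesh 2 [47T→83T]: running ratio 90/83, sense +
mesh 3 [43T→95T]: running ratio 774/1577, sense −
mesh 4 [95T→36T]: running ratio 215/166, sense +
mesh 5 [38T→35T]: running ratio 817/581, sense −
mesh 6 [28T→47T]: running ratio 3268/3901, sense +
ω_out/ω_in = 3268/3901

3268/3901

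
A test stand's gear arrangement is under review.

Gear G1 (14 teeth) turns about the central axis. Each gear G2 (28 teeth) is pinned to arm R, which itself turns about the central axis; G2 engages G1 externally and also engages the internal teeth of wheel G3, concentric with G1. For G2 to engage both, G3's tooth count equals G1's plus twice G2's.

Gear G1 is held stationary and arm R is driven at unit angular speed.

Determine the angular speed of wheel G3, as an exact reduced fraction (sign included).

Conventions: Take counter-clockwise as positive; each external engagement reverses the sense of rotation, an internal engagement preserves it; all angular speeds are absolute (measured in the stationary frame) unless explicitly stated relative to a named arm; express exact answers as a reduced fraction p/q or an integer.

planetary set (14T centre, 28T on arm, 70T internal) — Willis relation
ring teeth: 14 + 2·28 = 70
14(ω_sun−ω_arm) = −70(ω_ring−ω_arm),  ω_sun = 0, ω_arm = 1
ω_ring = 1 − (14/70)(0−1) = 6/5
exact speed ratio = 6/5

6/5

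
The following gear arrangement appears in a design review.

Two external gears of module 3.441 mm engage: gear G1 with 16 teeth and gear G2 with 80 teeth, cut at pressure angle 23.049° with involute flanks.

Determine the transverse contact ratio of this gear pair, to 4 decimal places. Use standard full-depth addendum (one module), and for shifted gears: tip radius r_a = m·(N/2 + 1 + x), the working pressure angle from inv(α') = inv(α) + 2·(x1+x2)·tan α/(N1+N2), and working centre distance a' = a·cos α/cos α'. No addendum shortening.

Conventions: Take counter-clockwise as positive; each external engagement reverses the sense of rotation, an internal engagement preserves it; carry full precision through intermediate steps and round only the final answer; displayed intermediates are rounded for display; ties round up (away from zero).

1.5385

topology: single-mesh involute geometry — m = 3.441, 16T/80T pair
base radii: r_b1 = 25.330450, r_b2 = 126.652248
tip radii: r_a1 = 30.969000, r_a2 = 141.081000
no profile shift: α' = α, a' = a
action lengths: √(r_a1²−r_b1²) = 17.817050, √(r_a2²−r_b2²) = 62.153492
base pitch p_b = π·m·cos α = 9.947244
CR = (17.817050 + 62.153492 − 165.168000·sin 23.04900°)/9.947244 = 1.538543
contact ratio ≈ 1.5385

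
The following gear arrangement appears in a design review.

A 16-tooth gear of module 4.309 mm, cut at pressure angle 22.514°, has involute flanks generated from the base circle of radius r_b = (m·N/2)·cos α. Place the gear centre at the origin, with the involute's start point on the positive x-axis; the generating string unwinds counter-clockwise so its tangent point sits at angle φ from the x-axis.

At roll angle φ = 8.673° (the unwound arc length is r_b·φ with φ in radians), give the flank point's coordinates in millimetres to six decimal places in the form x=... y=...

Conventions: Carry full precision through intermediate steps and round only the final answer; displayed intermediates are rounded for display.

x=32.207503 y=0.036733

single-mesh involute tooth geometry (16T wheel at module 4.309)
pitch radius r_p = m·N/2 = 4.309·16/2 = 34.472000
base radius r_b = r_p·cos α = 34.472000·cos 22.514° = 31.844751
roll angle φ = 8.673° = 0.15137241 rad
x = r_b·(cos φ + φ·sin φ) = 32.207503
y = r_b·(sin φ − φ·cos φ) = 0.036733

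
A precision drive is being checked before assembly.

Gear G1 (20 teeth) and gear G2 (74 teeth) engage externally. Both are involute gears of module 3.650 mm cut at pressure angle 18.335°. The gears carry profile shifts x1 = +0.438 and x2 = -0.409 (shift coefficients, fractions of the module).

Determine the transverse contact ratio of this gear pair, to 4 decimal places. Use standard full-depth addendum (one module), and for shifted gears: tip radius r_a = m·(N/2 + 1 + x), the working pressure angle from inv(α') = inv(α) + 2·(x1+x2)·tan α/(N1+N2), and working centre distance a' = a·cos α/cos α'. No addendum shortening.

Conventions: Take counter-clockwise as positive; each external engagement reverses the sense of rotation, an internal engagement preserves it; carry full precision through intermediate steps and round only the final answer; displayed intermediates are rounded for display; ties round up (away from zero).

recognized (one external pair, fixed centres): single-mesh tooth geometry, m = 3.650, N1 = 20, N2 = 74
base radii: r_b1 = 34.647023, r_b2 = 128.193983
tip radii: r_a1 = 41.748700, r_a2 = 137.207150
inv(α') = inv(18.335°) + 2·(+0.438-0.409)·tan α/(20+74) = 0.01159456  ⇒  α' = 18.44102°
a' = a·cos α / cos α' = 171.5500·cos 18.335°/cos 18.44102° = 171.655555
action lengths: √(r_a1²−r_b1²) = 23.292440, √(r_a2²−r_b2²) = 48.909147
base pitch p_b = π·m·cos α = 10.884683
CR = (23.292440 + 48.909147 − 171.655555·sin 18.44102°)/10.884683 = 1.644704
contact ratio ≈ 1.6447

1.6447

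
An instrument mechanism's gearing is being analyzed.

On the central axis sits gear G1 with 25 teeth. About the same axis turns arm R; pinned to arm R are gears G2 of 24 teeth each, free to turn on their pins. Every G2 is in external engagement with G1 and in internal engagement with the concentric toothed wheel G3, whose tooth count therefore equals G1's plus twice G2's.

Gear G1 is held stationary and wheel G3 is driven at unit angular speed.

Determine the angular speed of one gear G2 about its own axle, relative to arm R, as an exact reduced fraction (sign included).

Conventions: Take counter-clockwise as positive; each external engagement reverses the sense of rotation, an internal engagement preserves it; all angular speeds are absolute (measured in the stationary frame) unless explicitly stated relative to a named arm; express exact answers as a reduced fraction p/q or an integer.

class = planetary set [G3 = 25+2·24 = 73; Willis about the carrier]
ring teeth: 25 + 2·24 = 73
25(ω_sun−ω_arm) = −73(ω_ring−ω_arm),  ω_sun = 0, ω_ring = 1
25(0−ω_arm) = −73(1−ω_arm)  ⇒  98·ω_arm = 73  ⇒  ω_arm = 73/98
sun–planet mesh: 25·(0−73/98) = −24·(ω_p−ω_arm)  ⇒  ω_p−ω_arm = 1825/2352
exact speed ratio = 1825/2352

1825/2352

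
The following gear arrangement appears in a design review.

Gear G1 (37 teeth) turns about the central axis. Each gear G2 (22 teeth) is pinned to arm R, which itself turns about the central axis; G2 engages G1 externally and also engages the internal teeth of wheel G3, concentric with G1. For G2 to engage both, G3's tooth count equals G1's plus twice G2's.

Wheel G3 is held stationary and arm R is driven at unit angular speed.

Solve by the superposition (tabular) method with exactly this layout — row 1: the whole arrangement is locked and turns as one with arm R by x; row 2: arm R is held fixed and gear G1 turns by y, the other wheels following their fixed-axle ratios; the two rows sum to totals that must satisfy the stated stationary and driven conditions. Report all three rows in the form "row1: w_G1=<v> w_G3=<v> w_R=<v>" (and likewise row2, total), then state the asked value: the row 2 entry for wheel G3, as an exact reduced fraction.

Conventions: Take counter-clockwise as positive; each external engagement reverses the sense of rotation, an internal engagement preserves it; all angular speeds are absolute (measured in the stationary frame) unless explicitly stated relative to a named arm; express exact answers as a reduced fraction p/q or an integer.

recognized (axles ride arm R): planetary set, 37/22/81 teeth
row 1 — lock + rotate with arm: ω_sun = ω_ring = ω_arm = x
superposition row 2 [arm held]: sun y, ring −(37/81)·y, arm 0
boundary: total ω_ring = x − (37/81)·y = 0 and total ω_arm = x = 1  ⇒  y = 81/37, x = 1
row 2 ring = −(37/81)·81/37 = -1
totals (row 1 + row 2): sun 1 + 81/37 = 118/37, ring 1 + (-1) = 0, arm 1 + 0 = 1
asked cell (row2, ring) = -1

row1: w_G1=1 w_G3=1 w_R=1
row2: w_G1=81/37 w_G3=-1 w_R=0
total: w_G1=118/37 w_G3=0 w_R=1
asked value: -1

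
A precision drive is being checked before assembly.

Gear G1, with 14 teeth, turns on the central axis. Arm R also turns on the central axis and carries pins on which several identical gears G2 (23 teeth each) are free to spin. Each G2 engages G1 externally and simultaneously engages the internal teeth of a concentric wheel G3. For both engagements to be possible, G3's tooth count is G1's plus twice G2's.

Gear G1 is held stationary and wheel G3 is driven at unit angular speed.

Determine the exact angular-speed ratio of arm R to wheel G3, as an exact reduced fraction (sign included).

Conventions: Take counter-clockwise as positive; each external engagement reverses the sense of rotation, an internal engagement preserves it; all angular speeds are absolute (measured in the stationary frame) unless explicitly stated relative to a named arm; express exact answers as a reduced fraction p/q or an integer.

topology: planetary set — G1 14T / G2 23T / G3 60T, arm = carrier (Willis)
ring teeth: 14 + 2·23 = 60
14(ω_sun−ω_arm) = −60(ω_ring−ω_arm),  ω_sun = 0, ω_ring = 1
14(0−ω_arm) = −60(1−ω_arm)  ⇒  74·ω_arm = 60  ⇒  ω_arm = 30/37
ω_out/ω_in = 30/37

30/37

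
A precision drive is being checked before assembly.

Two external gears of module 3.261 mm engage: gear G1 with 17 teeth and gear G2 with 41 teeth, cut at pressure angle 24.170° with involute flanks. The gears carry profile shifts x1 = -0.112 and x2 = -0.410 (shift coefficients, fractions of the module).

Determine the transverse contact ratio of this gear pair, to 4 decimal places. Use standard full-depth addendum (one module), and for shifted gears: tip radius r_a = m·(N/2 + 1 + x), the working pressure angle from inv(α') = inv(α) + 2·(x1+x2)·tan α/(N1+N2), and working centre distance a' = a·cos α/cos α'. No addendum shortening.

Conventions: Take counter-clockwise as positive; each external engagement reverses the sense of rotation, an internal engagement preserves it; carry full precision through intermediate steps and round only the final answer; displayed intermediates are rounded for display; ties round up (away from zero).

1.5967

topology: single-mesh involute geometry — m = 3.261, 17T/41T pair
base radii: r_b1 = 25.288547, r_b2 = 60.990026
tip radii: r_a1 = 30.614268, r_a2 = 68.774490
inv(α') = inv(24.170°) + 2·(-0.112-0.410)·tan α/(17+41) = 0.01886434  ⇒  α' = 21.57345°
a' = a·cos α / cos α' = 94.5690·cos 24.170°/cos 21.57345° = 92.777948
action lengths: √(r_a1²−r_b1²) = 17.254645, √(r_a2²−r_b2²) = 31.782813
base pitch p_b = π·m·cos α = 9.346625
CR = (17.254645 + 31.782813 − 92.777948·sin 21.57345°)/9.346625 = 1.596683
contact ratio ≈ 1.5967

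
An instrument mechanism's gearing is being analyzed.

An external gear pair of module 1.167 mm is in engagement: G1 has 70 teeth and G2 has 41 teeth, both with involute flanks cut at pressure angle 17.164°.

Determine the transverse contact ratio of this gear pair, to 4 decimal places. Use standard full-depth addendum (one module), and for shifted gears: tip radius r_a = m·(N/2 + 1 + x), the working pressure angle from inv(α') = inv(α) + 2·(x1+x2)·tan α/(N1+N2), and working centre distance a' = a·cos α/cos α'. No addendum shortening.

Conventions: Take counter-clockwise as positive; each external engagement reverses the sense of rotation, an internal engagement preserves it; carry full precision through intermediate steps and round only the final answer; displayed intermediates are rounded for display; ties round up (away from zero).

topology: single-mesh involute geometry — m = 1.167, 70T/41T pair
base radii: r_b1 = 39.025926, r_b2 = 22.858042
tip radii: r_a1 = 42.012000, r_a2 = 25.090500
no profile shift: α' = α, a' = a
action lengths: √(r_a1²−r_b1²) = 15.555875, √(r_a2²−r_b2²) = 10.346163
base pitch p_b = π·m·cos α = 3.502959
CR = (15.555875 + 10.346163 − 64.768500·sin 17.16400°)/3.502959 = 1.937890
contact ratio ≈ 1.9379

1.9379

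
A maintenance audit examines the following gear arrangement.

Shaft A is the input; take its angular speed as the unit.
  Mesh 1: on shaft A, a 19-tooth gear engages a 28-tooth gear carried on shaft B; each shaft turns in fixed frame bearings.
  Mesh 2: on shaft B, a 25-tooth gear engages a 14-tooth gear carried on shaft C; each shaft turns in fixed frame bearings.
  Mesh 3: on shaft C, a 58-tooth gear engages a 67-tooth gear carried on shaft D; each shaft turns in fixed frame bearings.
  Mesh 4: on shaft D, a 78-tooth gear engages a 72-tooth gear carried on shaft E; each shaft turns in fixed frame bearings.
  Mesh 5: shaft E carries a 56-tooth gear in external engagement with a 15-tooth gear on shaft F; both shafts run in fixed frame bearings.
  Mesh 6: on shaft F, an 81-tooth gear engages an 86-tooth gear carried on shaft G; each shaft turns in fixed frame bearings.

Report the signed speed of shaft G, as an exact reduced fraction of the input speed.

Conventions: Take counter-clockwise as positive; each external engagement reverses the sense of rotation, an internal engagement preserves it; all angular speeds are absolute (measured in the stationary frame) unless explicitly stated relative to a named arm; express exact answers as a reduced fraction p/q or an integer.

322335/80668

6-mesh fixed-axis compound train (all bearings frame-fixed)
mesh 1 [19T→28T]: |ω|/ω_in = 1×19/28 = 19/28, sense flips to −
mesh 2 [25T→14T]: |ω|/ω_in = (19/28)×25/14 = 475/392, sense flips to +
mesh 3 [58T→67T]: |ω|/ω_in = (475/392)×58/67 = 13775/13132, sense flips to −
mesh 4 [78T→72T]: |ω|/ω_in = (13775/13132)×78/72 = 179075/157584, sense flips to +
mesh 5 [56T→15T]: |ω|/ω_in = (179075/157584)×56/15 = 35815/8442, sense flips to −
mesh 6 [81T→86T]: |ω|/ω_in = (35815/8442)×81/86 = 322335/80668, sense flips to +
signed output speed (× input speed) = 322335/80668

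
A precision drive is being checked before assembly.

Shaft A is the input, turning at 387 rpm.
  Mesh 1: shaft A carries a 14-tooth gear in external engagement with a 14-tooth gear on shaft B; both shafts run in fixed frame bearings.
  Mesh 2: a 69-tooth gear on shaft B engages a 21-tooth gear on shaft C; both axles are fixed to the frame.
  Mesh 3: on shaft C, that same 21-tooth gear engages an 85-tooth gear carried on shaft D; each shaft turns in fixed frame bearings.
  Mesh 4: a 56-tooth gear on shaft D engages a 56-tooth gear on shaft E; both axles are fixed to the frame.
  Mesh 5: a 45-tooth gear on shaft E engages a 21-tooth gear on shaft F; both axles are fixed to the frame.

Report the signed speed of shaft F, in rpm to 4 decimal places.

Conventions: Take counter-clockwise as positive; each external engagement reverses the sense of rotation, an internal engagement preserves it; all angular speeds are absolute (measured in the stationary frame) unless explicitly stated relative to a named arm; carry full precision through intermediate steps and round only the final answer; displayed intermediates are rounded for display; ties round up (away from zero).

-673.1849 rpm

class = fixed-axis compound train [5 meshes; 5 ratios multiply, 5 sense flips]
mesh 1 [14T→14T]: ω = 387.0000×14/14 = 387.0000 rpm, sense flips to −
mesh 2 [69T→21T]: ω = 387.0000×69/21 = 1271.5714 rpm, sense flips to +
mesh 3 [21T→85T]: ω = 1271.5714×21/85 = 314.1529 rpm, sense flips to −
mesh 4 [56T→56T]: ω = 314.1529×56/56 = 314.1529 rpm, sense flips to +
mesh 5 [45T→21T]: ω = 314.1529×45/21 = 673.1849 rpm, sense flips to −
signed output speed = -673.1849 rpm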